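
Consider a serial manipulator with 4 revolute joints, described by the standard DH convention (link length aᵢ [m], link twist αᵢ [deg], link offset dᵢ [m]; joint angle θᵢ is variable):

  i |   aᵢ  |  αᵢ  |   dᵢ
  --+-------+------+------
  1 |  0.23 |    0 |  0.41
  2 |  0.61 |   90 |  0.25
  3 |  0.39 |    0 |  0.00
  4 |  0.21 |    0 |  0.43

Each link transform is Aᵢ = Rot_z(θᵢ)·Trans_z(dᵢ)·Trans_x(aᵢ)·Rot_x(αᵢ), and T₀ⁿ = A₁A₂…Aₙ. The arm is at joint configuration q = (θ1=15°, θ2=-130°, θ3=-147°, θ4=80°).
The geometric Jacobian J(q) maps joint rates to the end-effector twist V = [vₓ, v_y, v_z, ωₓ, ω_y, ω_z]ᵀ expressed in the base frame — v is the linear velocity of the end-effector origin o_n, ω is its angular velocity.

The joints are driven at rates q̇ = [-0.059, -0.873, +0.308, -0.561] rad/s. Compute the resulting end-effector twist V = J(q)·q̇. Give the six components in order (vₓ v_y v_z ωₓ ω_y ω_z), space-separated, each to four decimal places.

-0.1424 0.4789 -0.1215 0.2293 -0.1069 -0.9320

o_n = [-0.3218, -0.0895, 0.2543]
J₁: ẑ×o_n = [0.0895, -0.3218, 0.0000], ω = ẑ
J2: z=[0.0000, 0.0000, 1.0000] o=[0.2222, 0.0595, 0.4100] → [0.1491, -0.5440, 0.0000, 0.0000, 0.0000, 1.0000]
J3: z=[-0.9063, 0.4226, 0.0000] o=[-0.0356, -0.4933, 0.6600] → [-0.1715, -0.3677, -0.2450, -0.9063, 0.4226, 0.0000]
J4: z=[-0.9063, 0.4226, 0.0000] o=[0.1026, -0.1969, 0.4476] → [-0.0817, -0.1752, 0.0821, -0.9063, 0.4226, 0.0000]
V = J·q̇ = [-0.1424, 0.4789, -0.1215, 0.2293, -0.1069, -0.9320]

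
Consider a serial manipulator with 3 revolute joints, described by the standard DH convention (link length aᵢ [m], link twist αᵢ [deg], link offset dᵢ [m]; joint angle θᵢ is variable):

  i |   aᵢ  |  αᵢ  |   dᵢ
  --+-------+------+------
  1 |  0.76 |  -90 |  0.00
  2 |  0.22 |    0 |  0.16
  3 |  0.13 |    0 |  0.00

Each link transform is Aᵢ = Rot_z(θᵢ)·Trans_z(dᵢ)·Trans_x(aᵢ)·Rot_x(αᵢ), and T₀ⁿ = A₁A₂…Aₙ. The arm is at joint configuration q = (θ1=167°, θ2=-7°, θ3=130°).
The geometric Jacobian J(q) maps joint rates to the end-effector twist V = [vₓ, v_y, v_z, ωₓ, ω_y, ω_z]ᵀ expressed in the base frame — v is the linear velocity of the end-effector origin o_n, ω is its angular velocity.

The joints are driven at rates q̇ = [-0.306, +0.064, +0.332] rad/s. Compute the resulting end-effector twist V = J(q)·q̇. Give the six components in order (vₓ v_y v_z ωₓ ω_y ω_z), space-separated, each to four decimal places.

0.0552 0.2723 0.0141 -0.0891 -0.3859 -0.3060

o_n = [-0.9203, 0.0483, -0.0822]
J₁: ẑ×o_n = [-0.0483, -0.9203, 0.0000], ω = ẑ
J2: z=[-0.2250, -0.9744, 0.0000] o=[-0.7405, 0.1710, 0.0000] → [0.0801, -0.0185, -0.1476, -0.2250, -0.9744, 0.0000]
J3: z=[-0.2250, -0.9744, 0.0000] o=[-0.9893, 0.0642, 0.0268] → [0.1062, -0.0245, 0.0708, -0.2250, -0.9744, 0.0000]
V = J·q̇ = [0.0552, 0.2723, 0.0141, -0.0891, -0.3859, -0.3060]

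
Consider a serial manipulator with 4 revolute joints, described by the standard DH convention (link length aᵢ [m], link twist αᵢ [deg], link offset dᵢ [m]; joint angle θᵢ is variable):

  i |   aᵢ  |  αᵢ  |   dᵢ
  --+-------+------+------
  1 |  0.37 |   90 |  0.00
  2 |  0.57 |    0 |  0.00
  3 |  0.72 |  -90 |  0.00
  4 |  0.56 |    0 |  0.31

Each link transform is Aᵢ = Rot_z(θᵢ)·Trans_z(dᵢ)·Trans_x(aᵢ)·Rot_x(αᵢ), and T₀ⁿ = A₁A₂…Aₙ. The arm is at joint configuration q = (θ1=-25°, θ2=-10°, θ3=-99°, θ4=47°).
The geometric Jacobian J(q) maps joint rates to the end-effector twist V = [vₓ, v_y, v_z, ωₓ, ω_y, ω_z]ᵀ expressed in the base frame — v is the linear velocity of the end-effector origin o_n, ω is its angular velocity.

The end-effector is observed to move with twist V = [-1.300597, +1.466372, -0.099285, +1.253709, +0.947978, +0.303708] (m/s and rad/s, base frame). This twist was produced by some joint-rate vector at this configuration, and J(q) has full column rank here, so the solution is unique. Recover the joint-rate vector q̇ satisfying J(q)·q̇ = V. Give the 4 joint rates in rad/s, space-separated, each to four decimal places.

0.5570 -0.8760 -0.5130 0.7780

o_n = [0.9577, 0.0053, -1.2418]
J₁: ẑ×o_n = [-0.0053, 0.9577, 0.0000], ω = ẑ
J2: z=[-0.4226, -0.9063, 0.0000] o=[0.3353, -0.1564, 0.0000] → [1.1254, -0.5248, 0.4957, -0.4226, -0.9063, 0.0000]
J3: z=[-0.4226, -0.9063, 0.0000] o=[0.8441, -0.3936, -0.0990] → [1.0357, -0.4830, -0.0656, -0.4226, -0.9063, 0.0000]
J4: z=[0.8569, -0.3996, -0.3256] o=[0.6316, -0.2945, -0.7798] → [0.2823, 0.2898, 0.3872, 0.8569, -0.3996, -0.3256]
q̇ = J⁺·V = [0.5570, -0.8760, -0.5130, 0.7780]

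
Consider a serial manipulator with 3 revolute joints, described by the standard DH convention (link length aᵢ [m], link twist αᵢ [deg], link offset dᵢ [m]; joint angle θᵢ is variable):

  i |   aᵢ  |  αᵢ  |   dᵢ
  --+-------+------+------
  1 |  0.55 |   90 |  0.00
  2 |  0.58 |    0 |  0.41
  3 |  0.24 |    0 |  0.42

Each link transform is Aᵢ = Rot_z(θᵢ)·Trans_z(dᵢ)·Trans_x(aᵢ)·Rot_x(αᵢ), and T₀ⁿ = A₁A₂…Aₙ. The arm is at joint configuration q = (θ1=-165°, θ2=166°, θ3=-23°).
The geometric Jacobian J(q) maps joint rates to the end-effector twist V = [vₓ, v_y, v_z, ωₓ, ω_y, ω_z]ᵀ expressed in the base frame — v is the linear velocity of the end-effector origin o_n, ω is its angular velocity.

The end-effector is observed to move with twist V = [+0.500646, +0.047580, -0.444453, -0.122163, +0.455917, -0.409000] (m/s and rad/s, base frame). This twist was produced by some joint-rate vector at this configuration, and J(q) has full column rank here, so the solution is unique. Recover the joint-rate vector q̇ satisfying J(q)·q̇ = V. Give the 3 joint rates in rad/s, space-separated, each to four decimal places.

-0.4090 0.6290 -0.1570

o_n = [-0.0173, 0.8546, 0.2848]
J₁: ẑ×o_n = [-0.8546, -0.0173, 0.0000], ω = ẑ
J2: z=[-0.2588, 0.9659, 0.0000] o=[-0.5313, -0.1424, 0.0000] → [0.2750, 0.0737, -0.7544, -0.2588, 0.9659, 0.0000]
J3: z=[-0.2588, 0.9659, 0.0000] o=[-0.0938, 0.3993, 0.1403] → [0.1395, 0.0374, -0.1917, -0.2588, 0.9659, 0.0000]
q̇ = J⁺·V = [-0.4090, 0.6290, -0.1570]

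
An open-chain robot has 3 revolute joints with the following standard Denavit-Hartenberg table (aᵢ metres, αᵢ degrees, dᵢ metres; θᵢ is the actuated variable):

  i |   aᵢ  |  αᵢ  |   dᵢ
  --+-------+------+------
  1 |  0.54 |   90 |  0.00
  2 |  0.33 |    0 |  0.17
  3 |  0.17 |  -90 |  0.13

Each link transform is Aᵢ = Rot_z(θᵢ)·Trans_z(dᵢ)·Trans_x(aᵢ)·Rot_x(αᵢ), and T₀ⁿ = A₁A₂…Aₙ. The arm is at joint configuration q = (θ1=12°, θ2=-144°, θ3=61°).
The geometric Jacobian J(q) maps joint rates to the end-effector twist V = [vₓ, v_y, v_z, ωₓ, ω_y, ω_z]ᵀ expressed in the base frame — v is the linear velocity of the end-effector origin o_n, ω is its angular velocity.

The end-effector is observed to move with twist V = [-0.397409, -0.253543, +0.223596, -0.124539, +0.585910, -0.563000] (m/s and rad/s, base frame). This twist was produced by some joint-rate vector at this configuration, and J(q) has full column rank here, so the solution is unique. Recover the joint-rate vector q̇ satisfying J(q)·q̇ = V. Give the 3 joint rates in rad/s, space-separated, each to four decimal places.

o_n = [0.3497, -0.2324, -0.3627]
J₁: ẑ×o_n = [0.2324, 0.3497, -0.0000], ω = ẑ
J2: z=[0.2079, -0.9781, 0.0000] o=[0.5282, 0.1123, 0.0000] → [0.3548, 0.0754, -0.2463, 0.2079, -0.9781, 0.0000]
J3: z=[0.2079, -0.9781, 0.0000] o=[0.3024, -0.1095, -0.1940] → [0.1650, 0.0351, 0.0207, 0.2079, -0.9781, 0.0000]
q̇ = J⁺·V = [-0.5630, -0.8840, 0.2850]

-0.5630 -0.8840 0.2850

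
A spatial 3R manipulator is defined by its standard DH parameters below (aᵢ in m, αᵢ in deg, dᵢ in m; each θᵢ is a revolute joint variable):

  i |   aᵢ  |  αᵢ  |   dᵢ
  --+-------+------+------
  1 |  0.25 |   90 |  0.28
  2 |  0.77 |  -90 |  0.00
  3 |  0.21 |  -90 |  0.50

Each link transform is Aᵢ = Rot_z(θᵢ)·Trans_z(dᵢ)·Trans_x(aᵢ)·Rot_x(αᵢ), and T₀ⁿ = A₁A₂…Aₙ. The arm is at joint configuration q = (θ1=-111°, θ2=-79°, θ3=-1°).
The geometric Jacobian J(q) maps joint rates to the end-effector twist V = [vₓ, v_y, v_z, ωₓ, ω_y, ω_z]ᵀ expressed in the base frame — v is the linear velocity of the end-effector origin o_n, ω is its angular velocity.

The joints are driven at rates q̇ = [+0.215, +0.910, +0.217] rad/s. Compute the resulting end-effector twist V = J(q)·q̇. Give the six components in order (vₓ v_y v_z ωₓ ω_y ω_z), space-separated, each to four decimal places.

o_n = [-0.3359, -0.8649, -0.5866]
J₁: ẑ×o_n = [0.8649, -0.3359, 0.0000], ω = ẑ
J2: z=[-0.9336, 0.3584, 0.0000] o=[-0.0896, -0.2334, 0.2800] → [-0.3105, -0.8090, 0.6778, -0.9336, 0.3584, 0.0000]
J3: z=[-0.3518, -0.9164, 0.1908] o=[-0.1422, -0.3706, -0.4759] → [0.1958, -0.0759, -0.0036, -0.3518, -0.9164, 0.1908]
V = J·q̇ = [-0.0542, -0.8249, 0.6160, -0.9259, 0.1272, 0.2564]

-0.0542 -0.8249 0.6160 -0.9259 0.1272 0.2564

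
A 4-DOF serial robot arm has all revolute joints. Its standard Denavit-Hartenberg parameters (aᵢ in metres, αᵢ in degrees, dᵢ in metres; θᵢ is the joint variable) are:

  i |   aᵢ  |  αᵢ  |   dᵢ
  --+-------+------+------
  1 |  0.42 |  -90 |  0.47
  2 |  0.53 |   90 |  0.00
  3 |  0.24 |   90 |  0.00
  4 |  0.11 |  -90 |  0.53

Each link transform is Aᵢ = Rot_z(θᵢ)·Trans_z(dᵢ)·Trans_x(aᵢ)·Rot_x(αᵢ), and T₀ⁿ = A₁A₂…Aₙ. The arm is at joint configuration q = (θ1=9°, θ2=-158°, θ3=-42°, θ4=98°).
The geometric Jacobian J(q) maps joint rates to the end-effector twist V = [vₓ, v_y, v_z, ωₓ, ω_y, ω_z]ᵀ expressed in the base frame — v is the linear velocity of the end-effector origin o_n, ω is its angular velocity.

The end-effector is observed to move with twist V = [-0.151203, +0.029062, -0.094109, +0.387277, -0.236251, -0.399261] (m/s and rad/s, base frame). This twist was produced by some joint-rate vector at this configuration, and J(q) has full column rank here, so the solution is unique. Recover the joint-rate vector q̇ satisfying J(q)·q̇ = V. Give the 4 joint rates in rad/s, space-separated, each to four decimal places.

-0.6490 -0.0420 -0.3610 0.3390

o_n = [0.1462, -0.5278, 0.4972]
J₁: ẑ×o_n = [0.5278, 0.1462, -0.0000], ω = ẑ
J2: z=[-0.1564, 0.9877, 0.0000] o=[0.4148, 0.0657, 0.4700] → [0.0269, 0.0043, 0.3582, -0.1564, 0.9877, 0.0000]
J3: z=[-0.3700, -0.0586, -0.9272] o=[-0.0705, -0.0112, 0.6685] → [-0.4690, -0.2643, 0.2039, -0.3700, -0.0586, -0.9272]
J4: z=[0.7290, -0.6369, -0.2507] o=[-0.2087, -0.1957, 0.7354] → [0.0684, 0.0846, -0.0161, 0.7290, -0.6369, -0.2507]
q̇ = J⁺·V = [-0.6490, -0.0420, -0.3610, 0.3390]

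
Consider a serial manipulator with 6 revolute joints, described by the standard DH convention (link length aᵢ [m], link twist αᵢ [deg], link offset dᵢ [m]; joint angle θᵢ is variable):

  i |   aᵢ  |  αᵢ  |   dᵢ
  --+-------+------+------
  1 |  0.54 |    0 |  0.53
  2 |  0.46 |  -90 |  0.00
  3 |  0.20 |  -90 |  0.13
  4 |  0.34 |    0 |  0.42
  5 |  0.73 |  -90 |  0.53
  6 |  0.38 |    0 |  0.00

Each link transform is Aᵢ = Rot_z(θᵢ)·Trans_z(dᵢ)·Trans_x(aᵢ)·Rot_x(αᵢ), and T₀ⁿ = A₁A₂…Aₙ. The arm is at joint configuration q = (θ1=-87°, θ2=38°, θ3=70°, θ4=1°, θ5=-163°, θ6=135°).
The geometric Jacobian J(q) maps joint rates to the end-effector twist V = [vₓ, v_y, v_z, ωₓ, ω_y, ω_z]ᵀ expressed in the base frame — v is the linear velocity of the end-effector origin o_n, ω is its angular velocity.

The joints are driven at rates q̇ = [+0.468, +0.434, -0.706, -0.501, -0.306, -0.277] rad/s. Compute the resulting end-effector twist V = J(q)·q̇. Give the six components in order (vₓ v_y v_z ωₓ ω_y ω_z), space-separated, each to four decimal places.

0.0310 -0.1773 -0.2303 -0.2533 -1.1862 1.2584

o_n = [0.1340, -0.2545, 0.2019]
J₁: ẑ×o_n = [0.2545, 0.1340, -0.0000], ω = ẑ
J2: z=[0.0000, 0.0000, 1.0000] o=[0.0283, -0.5393, 0.5300] → [-0.2848, 0.1057, 0.0000, 0.0000, 0.0000, 1.0000]
J3: z=[0.7547, 0.6561, 0.0000] o=[0.3300, -0.8864, 0.5300] → [-0.2153, 0.2477, 0.6056, 0.7547, 0.6561, 0.0000]
J4: z=[-0.6165, 0.7092, -0.3420] o=[0.4730, -0.8528, 0.3421] → [0.1052, 0.0295, -0.1284, -0.6165, 0.7092, -0.3420]
J5: z=[-0.6165, 0.7092, -0.3420] o=[0.2859, -0.6465, -0.1210] → [0.3631, 0.2510, -0.1340, -0.6165, 0.7092, -0.3420]
J6: z=[0.7871, 0.5442, -0.2904] o=[-0.0264, 0.0565, 0.3501] → [-0.1710, 0.0701, -0.3320, 0.7871, 0.5442, -0.2904]
V = J·q̇ = [0.0310, -0.1773, -0.2303, -0.2533, -1.1862, 1.2584]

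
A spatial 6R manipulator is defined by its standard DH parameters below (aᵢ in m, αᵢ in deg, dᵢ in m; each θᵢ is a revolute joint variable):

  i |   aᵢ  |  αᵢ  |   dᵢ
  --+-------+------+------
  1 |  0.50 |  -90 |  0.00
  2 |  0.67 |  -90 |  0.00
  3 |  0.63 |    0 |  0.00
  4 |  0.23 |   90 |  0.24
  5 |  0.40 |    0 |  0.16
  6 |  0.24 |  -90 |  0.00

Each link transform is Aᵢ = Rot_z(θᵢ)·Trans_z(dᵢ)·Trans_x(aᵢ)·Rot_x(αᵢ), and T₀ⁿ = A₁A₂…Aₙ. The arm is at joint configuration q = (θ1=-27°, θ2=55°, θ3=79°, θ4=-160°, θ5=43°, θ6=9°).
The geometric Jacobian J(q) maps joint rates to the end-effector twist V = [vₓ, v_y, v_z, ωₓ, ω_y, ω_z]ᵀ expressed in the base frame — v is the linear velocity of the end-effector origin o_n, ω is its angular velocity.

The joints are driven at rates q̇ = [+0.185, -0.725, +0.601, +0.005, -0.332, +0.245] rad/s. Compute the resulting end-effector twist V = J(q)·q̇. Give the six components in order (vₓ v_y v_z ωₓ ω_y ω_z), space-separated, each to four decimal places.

0.8095 -0.2665 -0.0976 -0.7337 -0.4551 -0.2330

o_n = [0.3410, -0.0967, -1.0064]
J₁: ẑ×o_n = [0.0967, 0.3410, -0.0000], ω = ẑ
J2: z=[0.4540, 0.8910, 0.0000] o=[0.4455, -0.2270, 0.0000] → [-0.8967, 0.4569, 0.1522, 0.4540, 0.8910, 0.0000]
J3: z=[-0.7299, 0.3719, -0.5736] o=[0.7879, -0.4015, -0.5488] → [0.0047, -0.0776, -0.0562, -0.7299, 0.3719, -0.5736]
J4: z=[-0.7299, 0.3719, -0.5736] o=[0.5686, -0.9838, -0.6473] → [0.3753, -0.1315, -0.5628, -0.7299, 0.3719, -0.5736]
J5: z=[-0.4337, 0.3966, 0.8091] o=[0.5149, -0.7015, -0.8144] → [-0.5654, -0.2239, -0.1934, -0.4337, 0.3966, 0.8091]
J6: z=[-0.4337, 0.3966, 0.8091] o=[0.4010, -0.2911, -0.8789] → [-0.2078, -0.1038, -0.0605, -0.4337, 0.3966, 0.8091]
V = J·q̇ = [0.8095, -0.2665, -0.0976, -0.7337, -0.4551, -0.2330]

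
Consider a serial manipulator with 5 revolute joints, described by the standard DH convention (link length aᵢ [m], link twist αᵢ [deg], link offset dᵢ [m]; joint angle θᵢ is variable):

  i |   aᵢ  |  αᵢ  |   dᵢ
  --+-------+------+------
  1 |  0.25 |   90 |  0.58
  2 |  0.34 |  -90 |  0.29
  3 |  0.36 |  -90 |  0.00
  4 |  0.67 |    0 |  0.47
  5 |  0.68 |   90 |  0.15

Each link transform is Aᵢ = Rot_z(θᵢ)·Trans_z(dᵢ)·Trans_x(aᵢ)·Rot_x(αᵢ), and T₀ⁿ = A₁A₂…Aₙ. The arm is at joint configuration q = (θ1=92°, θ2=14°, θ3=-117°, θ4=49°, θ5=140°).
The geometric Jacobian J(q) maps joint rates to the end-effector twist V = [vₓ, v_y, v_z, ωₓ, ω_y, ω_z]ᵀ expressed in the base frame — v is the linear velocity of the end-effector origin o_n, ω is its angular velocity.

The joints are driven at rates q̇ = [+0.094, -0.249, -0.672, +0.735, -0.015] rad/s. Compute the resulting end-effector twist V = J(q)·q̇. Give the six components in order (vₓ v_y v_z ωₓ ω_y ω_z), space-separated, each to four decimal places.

o_n = [0.6447, 1.1794, 0.3944]
J₁: ẑ×o_n = [-1.1794, 0.6447, 0.0000], ω = ẑ
J2: z=[0.9994, 0.0349, 0.0000] o=[-0.0087, 0.2498, 0.5800] → [-0.0065, 0.1855, 0.9062, 0.9994, 0.0349, 0.0000]
J3: z=[0.0084, -0.2418, 0.9703] o=[0.2696, 0.5897, 0.6623] → [-0.5074, 0.3662, 0.0957, 0.0084, -0.2418, 0.9703]
J4: z=[0.4235, 0.8799, 0.2156] o=[0.5957, 0.4424, 0.6227] → [-0.3597, 0.1073, 0.2690, 0.4235, 0.8799, 0.2156]
J5: z=[0.4235, 0.8799, 0.2156] o=[1.1887, 0.7983, 0.1851] → [0.1020, -0.2059, 0.6400, 0.4235, 0.8799, 0.2156]
V = J·q̇ = [-0.0342, -0.1498, -0.1018, 0.0504, 0.7873, -0.4028]

-0.0342 -0.1498 -0.1018 0.0504 0.7873 -0.4028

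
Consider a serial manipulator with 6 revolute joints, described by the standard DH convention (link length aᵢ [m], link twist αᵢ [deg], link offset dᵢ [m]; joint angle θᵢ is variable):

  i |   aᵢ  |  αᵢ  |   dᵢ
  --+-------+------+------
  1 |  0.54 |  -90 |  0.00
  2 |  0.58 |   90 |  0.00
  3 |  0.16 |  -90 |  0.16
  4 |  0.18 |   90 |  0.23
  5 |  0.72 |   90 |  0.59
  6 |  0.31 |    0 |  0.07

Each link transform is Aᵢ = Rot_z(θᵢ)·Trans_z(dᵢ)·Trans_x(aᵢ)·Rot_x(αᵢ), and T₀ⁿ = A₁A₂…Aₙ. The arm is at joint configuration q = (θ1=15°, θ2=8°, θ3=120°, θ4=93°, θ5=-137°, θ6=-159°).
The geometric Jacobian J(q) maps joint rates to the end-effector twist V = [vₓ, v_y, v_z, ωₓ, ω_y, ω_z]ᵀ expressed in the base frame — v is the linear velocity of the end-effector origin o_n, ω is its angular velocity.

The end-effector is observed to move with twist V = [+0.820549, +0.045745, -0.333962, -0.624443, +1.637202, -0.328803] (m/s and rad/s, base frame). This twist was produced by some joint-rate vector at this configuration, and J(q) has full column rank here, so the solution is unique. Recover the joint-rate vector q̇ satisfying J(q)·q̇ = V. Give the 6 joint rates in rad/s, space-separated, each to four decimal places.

o_n = [0.6727, 0.7675, 0.2771]
J₁: ẑ×o_n = [-0.7675, 0.6727, 0.0000], ω = ẑ
J2: z=[-0.2588, 0.9659, 0.0000] o=[0.5216, 0.1398, 0.0000] → [0.2677, 0.0717, -0.3085, -0.2588, 0.9659, 0.0000]
J3: z=[0.1344, 0.0360, 0.9903] o=[1.0764, 0.2884, -0.0807] → [-0.4616, -0.4478, 0.0789, 0.1344, 0.0360, 0.9903]
J4: z=[-0.6990, -0.7049, 0.1205] o=[0.9855, 0.4075, 0.0889] → [-0.1761, 0.0939, -0.4721, -0.6990, -0.7049, 0.1205]
J5: z=[-0.7085, 0.7055, 0.0177] o=[0.8072, 0.2322, -0.0621] → [0.2298, 0.2379, -0.2844, -0.7085, 0.7055, 0.0177]
J6: z=[-0.4447, -0.4657, 0.7651] o=[0.7837, 1.0331, 0.4118] → [0.2659, -0.1448, 0.0664, -0.4447, -0.4657, 0.7651]
q̇ = J⁺·V = [-0.3020, 0.9250, -0.1150, -0.3710, 0.7910, 0.1540]

-0.3020 0.9250 -0.1150 -0.3710 0.7910 0.1540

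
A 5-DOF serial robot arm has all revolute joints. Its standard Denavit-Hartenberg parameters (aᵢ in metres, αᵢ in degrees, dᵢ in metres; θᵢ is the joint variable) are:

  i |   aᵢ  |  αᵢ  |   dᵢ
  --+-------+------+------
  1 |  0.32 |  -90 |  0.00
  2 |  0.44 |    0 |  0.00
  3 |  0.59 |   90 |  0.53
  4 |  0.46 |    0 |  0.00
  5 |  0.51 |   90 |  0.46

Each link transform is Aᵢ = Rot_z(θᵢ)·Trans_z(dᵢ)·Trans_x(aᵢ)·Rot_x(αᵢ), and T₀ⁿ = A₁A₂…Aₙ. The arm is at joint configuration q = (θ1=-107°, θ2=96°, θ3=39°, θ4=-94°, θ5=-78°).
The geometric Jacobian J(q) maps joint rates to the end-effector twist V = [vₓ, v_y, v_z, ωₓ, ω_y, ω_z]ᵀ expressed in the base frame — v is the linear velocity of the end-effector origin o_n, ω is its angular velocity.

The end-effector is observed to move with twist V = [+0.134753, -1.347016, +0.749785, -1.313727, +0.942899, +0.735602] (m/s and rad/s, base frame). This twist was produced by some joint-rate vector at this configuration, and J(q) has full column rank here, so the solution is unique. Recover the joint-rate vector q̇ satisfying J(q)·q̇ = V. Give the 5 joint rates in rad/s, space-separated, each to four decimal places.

0.2180 -0.7950 -0.7370 -0.9510 0.2190

o_n = [-0.1641, -0.5374, -0.8002]
J₁: ẑ×o_n = [0.5374, -0.1641, 0.0000], ω = ẑ
J2: z=[0.9563, -0.2924, 0.0000] o=[-0.0936, -0.3060, 0.0000] → [0.2340, 0.7653, -0.2419, 0.9563, -0.2924, 0.0000]
J3: z=[0.9563, -0.2924, 0.0000] o=[-0.0801, -0.2620, -0.4376] → [0.1060, 0.3468, -0.2879, 0.9563, -0.2924, 0.0000]
J4: z=[-0.2067, -0.6762, -0.7071] o=[0.5487, -0.0180, -0.8548] → [-0.4041, 0.5153, -0.3747, -0.2067, -0.6762, -0.7071]
J5: z=[-0.2067, -0.6762, -0.7071] o=[0.1032, 0.0944, -0.8321] → [-0.4683, 0.1957, -0.0502, -0.2067, -0.6762, -0.7071]
q̇ = J⁺·V = [0.2180, -0.7950, -0.7370, -0.9510, 0.2190]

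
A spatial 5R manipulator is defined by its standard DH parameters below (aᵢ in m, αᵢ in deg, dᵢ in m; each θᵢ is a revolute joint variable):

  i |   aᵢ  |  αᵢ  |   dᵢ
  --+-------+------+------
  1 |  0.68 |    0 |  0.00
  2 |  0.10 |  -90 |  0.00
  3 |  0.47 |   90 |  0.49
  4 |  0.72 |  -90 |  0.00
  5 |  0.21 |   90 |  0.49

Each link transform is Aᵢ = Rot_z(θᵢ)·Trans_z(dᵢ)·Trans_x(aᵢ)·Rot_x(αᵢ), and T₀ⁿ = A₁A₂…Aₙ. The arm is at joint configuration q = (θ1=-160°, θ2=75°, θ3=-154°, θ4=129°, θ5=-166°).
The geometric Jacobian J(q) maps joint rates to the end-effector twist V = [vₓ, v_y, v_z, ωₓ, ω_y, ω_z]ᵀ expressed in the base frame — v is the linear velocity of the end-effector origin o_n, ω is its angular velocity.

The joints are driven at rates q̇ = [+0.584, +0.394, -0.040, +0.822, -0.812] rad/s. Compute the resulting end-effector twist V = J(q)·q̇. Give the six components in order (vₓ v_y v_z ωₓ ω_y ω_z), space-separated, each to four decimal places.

o_n = [-0.0331, -0.4702, -0.1490]
J₁: ẑ×o_n = [0.4702, -0.0331, 0.0000], ω = ẑ
J2: z=[0.0000, 0.0000, 1.0000] o=[-0.6390, -0.2326, 0.0000] → [0.2377, 0.6058, -0.0000, 0.0000, 0.0000, 1.0000]
J3: z=[0.9962, 0.0872, 0.0000] o=[-0.6303, -0.3322, 0.0000] → [-0.0130, 0.1484, -0.1896, 0.9962, 0.0872, 0.0000]
J4: z=[-0.0382, 0.4367, -0.8988] o=[-0.1790, 0.1313, 0.2060] → [-0.6957, -0.1446, -0.0407, -0.0382, 0.4367, -0.8988]
J5: z=[-0.5660, -0.7507, -0.3407] o=[0.4140, -0.2256, 0.0074] → [0.0341, 0.0638, -0.1972, -0.5660, -0.7507, -0.3407]
V = J·q̇ = [-0.2308, 0.0427, 0.1342, 0.3884, 0.9650, 0.5158]

-0.2308 0.0427 0.1342 0.3884 0.9650 0.5158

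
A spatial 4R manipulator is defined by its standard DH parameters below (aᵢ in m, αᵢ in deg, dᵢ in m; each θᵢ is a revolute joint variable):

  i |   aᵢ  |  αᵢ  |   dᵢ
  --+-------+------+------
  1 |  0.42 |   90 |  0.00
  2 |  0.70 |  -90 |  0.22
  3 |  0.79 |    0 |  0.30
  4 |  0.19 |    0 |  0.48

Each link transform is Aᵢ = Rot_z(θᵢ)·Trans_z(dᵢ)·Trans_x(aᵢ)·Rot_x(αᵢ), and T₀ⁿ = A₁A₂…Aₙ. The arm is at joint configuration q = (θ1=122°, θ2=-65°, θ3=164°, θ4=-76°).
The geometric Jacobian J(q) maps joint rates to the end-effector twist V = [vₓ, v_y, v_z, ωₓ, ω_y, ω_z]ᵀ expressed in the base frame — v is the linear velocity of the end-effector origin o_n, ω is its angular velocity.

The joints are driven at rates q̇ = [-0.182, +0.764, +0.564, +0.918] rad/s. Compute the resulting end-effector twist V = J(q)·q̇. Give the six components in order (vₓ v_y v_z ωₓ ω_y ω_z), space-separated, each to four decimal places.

0.7506 -0.0322 0.8894 -0.0639 1.5439 0.4443

o_n = [-0.7445, 0.8373, 0.3775]
J₁: ẑ×o_n = [-0.8373, -0.7445, 0.0000], ω = ẑ
J2: z=[0.8480, 0.5299, 0.0000] o=[-0.2226, 0.3562, 0.0000] → [0.2000, -0.3201, 0.6846, 0.8480, 0.5299, 0.0000]
J3: z=[-0.4803, 0.7686, 0.4226] o=[-0.1928, 0.7236, -0.6344] → [0.7297, 0.2528, 0.3694, -0.4803, 0.7686, 0.4226]
J4: z=[-0.4803, 0.7686, 0.4226] o=[-0.3514, 0.5667, 0.1806] → [0.0369, -0.0716, 0.1721, -0.4803, 0.7686, 0.4226]
V = J·q̇ = [0.7506, -0.0322, 0.8894, -0.0639, 1.5439, 0.4443]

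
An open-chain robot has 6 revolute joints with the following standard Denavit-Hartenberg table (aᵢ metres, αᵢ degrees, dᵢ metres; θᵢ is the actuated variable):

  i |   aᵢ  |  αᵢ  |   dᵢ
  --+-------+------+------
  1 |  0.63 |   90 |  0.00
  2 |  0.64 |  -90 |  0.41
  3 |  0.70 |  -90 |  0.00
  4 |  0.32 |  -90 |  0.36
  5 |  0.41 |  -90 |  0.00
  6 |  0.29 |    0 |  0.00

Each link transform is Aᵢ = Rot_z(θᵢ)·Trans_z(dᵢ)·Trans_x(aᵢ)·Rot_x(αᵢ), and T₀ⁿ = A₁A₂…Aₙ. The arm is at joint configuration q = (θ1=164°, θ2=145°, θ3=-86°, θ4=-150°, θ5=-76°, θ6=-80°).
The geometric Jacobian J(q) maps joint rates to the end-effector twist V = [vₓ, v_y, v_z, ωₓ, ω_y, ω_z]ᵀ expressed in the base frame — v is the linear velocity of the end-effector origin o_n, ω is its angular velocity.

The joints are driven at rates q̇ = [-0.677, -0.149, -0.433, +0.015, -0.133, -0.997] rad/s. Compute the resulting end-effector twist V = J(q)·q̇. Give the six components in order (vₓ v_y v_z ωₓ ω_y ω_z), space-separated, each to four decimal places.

0.1068 -0.0816 -0.0122 -0.1592 0.6725 0.3457

o_n = [1.0396, 0.5568, 0.4681]
J₁: ẑ×o_n = [-0.5568, 1.0396, 0.0000], ω = ẑ
J2: z=[0.2756, 0.9613, 0.0000] o=[-0.6056, 0.1737, 0.0000] → [0.4500, -0.1290, -1.4758, 0.2756, 0.9613, 0.0000]
J3: z=[0.5514, -0.1581, -0.8192] o=[0.0114, 0.4233, 0.3671] → [0.0934, -0.8980, 0.2362, 0.5514, -0.1581, -0.8192]
J4: z=[0.7663, -0.2923, 0.5722] o=[0.2423, 1.0835, 0.3951] → [0.2800, 0.4002, -0.1705, 0.7663, -0.2923, 0.5722]
J5: z=[0.6424, 0.3347, -0.6894] o=[0.5149, 0.6916, 0.4589] → [-0.0898, -0.3676, -0.2622, 0.6424, 0.3347, -0.6894]
J6: z=[-0.1951, -0.7985, -0.5695] o=[0.8188, 0.4864, 0.6425] → [0.1793, -0.1597, 0.1626, -0.1951, -0.7985, -0.5695]
V = J·q̇ = [0.1068, -0.0816, -0.0122, -0.1592, 0.6725, 0.3457]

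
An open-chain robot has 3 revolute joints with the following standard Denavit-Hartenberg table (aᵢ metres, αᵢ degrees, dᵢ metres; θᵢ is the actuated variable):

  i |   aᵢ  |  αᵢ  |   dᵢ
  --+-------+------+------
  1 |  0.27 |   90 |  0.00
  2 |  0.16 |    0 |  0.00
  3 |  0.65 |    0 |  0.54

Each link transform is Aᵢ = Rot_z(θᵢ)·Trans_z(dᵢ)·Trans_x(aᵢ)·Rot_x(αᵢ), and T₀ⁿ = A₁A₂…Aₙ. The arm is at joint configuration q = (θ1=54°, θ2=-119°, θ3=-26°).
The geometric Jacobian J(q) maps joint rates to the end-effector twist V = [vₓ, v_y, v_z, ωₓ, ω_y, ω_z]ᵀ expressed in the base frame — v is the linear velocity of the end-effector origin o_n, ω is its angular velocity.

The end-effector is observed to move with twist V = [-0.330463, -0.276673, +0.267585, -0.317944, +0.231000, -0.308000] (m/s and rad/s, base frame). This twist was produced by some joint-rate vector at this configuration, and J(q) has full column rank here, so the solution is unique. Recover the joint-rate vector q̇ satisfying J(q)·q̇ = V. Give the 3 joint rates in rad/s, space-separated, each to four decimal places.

-0.3080 -0.7520 0.3590

o_n = [0.2370, -0.5925, -0.5128]
J₁: ẑ×o_n = [0.5925, 0.2370, -0.0000], ω = ẑ
J2: z=[0.8090, -0.5878, 0.0000] o=[0.1587, 0.2184, 0.0000] → [0.3014, 0.4148, -0.6100, 0.8090, -0.5878, 0.0000]
J3: z=[0.8090, -0.5878, 0.0000] o=[0.1131, 0.1557, -0.1399] → [0.2191, 0.3016, -0.5324, 0.8090, -0.5878, 0.0000]
q̇ = J⁺·V = [-0.3080, -0.7520, 0.3590]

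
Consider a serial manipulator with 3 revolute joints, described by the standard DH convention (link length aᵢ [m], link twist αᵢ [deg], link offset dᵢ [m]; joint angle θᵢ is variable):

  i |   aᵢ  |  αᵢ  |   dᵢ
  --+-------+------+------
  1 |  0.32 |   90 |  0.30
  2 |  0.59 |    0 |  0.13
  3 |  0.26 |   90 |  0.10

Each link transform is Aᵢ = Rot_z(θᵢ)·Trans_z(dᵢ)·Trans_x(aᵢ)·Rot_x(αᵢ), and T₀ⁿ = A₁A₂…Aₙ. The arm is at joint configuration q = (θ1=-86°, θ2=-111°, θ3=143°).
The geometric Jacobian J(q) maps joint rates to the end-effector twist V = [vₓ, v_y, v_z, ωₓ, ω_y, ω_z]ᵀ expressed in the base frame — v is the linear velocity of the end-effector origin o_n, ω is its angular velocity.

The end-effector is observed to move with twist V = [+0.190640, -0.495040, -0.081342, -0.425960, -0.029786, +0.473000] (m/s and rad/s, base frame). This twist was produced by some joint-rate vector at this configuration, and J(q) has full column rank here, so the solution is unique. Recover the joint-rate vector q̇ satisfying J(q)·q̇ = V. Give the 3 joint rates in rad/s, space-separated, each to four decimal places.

0.4730 0.8300 -0.4030

o_n = [-0.2065, -0.3443, -0.1130]
J₁: ẑ×o_n = [0.3443, -0.2065, 0.0000], ω = ẑ
J2: z=[-0.9976, -0.0698, 0.0000] o=[0.0223, -0.3192, 0.3000] → [0.0288, -0.4120, 0.0091, -0.9976, -0.0698, 0.0000]
J3: z=[-0.9976, -0.0698, 0.0000] o=[-0.1221, -0.1174, -0.2508] → [-0.0096, 0.1374, 0.2205, -0.9976, -0.0698, 0.0000]
q̇ = J⁺·V = [0.4730, 0.8300, -0.4030]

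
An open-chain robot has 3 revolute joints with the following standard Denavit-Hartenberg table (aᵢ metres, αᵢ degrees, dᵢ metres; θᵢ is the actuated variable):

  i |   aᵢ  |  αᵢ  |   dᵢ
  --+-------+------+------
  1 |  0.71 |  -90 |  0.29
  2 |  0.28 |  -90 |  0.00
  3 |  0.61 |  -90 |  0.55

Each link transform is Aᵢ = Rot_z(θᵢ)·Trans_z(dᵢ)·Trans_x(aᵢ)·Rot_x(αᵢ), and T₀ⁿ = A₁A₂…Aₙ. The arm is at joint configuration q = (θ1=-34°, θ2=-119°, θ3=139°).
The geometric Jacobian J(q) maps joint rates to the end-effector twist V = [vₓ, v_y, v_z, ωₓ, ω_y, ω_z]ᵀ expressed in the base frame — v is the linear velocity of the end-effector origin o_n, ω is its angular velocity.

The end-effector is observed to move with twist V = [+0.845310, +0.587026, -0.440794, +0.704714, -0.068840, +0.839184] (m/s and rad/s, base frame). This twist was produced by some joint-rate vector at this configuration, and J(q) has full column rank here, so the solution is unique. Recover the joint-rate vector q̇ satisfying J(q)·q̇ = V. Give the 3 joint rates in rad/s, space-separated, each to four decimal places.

0.4940 0.3370 0.7120

o_n = [0.8361, -1.0467, 0.3989]
J₁: ẑ×o_n = [1.0467, 0.8361, -0.0000], ω = ẑ
J2: z=[0.5592, 0.8290, 0.0000] o=[0.5886, -0.3970, 0.2900] → [0.0903, -0.0609, -0.5685, 0.5592, 0.8290, 0.0000]
J3: z=[0.7251, -0.4891, 0.4848] o=[0.4761, -0.3211, 0.5349] → [0.4183, 0.2732, -0.3500, 0.7251, -0.4891, 0.4848]
q̇ = J⁺·V = [0.4940, 0.3370, 0.7120]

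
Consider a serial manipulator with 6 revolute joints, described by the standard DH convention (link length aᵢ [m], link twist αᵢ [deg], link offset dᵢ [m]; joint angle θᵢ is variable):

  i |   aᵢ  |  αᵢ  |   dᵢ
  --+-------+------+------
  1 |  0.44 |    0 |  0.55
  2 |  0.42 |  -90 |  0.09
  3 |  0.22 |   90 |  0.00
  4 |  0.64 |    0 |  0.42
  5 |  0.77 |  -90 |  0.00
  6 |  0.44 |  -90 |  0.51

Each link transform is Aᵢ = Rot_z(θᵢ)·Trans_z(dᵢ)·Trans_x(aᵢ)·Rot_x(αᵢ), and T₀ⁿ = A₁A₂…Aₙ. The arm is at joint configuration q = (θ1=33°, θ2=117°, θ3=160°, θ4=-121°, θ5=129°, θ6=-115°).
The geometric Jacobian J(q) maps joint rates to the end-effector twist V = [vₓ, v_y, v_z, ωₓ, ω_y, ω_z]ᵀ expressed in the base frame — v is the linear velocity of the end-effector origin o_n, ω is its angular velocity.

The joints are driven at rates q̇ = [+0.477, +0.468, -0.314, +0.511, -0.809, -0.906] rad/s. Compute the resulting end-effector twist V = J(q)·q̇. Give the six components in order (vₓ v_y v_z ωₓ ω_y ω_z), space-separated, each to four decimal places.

-0.1698 0.2792 0.0956 0.7965 0.9387 1.1819

o_n = [0.0676, 0.3701, -0.2654]
J₁: ẑ×o_n = [-0.3701, 0.0676, 0.0000], ω = ẑ
J2: z=[0.0000, 0.0000, 1.0000] o=[0.3690, 0.2396, 0.5500] → [-0.1305, -0.3014, 0.0000, 0.0000, 0.0000, 1.0000]
J3: z=[-0.5000, -0.8660, 0.0000] o=[0.0053, 0.4496, 0.6400] → [0.7841, -0.4527, 0.0937, -0.5000, -0.8660, 0.0000]
J4: z=[-0.2962, 0.1710, -0.9397] o=[0.1843, 0.3463, 0.5648] → [-0.1196, -0.1362, 0.0129, -0.2962, 0.1710, -0.9397]
J5: z=[-0.2962, 0.1710, -0.9397] o=[0.0660, 1.0481, 0.2828] → [-0.7308, -0.1639, 0.2005, -0.2962, 0.1710, -0.9397]
J6: z=[-0.6084, -0.7922, 0.0476] o=[0.6329, 0.5970, 0.0220] → [0.2385, -0.2018, -0.3098, -0.6084, -0.7922, 0.0476]
V = J·q̇ = [-0.1698, 0.2792, 0.0956, 0.7965, 0.9387, 1.1819]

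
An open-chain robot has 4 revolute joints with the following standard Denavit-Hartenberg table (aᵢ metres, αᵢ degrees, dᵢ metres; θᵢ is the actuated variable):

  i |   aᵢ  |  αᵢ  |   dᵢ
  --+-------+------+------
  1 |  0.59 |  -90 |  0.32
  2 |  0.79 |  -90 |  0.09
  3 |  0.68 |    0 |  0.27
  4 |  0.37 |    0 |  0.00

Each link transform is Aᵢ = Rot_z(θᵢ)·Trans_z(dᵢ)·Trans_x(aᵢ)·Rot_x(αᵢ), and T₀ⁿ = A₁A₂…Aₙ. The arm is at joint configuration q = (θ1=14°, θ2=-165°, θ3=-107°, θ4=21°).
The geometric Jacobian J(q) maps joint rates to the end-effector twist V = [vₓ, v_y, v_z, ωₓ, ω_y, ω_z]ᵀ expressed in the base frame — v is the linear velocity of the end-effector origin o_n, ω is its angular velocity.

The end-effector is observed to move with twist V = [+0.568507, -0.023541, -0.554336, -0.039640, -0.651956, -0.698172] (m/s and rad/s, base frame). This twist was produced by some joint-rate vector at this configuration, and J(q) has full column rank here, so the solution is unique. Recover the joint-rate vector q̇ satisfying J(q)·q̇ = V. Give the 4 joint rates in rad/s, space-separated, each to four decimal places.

0.0340 -0.6230 -0.9160 0.1580

o_n = [-0.2064, 1.0919, 0.7405]
J₁: ẑ×o_n = [-1.0919, -0.2064, 0.0000], ω = ẑ
J2: z=[-0.2419, 0.9703, 0.0000] o=[0.5725, 0.1427, 0.3200] → [0.4080, 0.1017, 0.5261, -0.2419, 0.9703, 0.0000]
J3: z=[0.2511, 0.0626, 0.9659] o=[-0.1897, 0.0455, 0.5245] → [-0.9973, -0.0703, 0.2638, 0.2511, 0.0626, 0.9659]
J4: z=[0.2511, 0.0626, 0.9659] o=[-0.0929, 0.7398, 0.7338] → [-0.3397, -0.1113, 0.0955, 0.2511, 0.0626, 0.9659]
q̇ = J⁺·V = [0.0340, -0.6230, -0.9160, 0.1580]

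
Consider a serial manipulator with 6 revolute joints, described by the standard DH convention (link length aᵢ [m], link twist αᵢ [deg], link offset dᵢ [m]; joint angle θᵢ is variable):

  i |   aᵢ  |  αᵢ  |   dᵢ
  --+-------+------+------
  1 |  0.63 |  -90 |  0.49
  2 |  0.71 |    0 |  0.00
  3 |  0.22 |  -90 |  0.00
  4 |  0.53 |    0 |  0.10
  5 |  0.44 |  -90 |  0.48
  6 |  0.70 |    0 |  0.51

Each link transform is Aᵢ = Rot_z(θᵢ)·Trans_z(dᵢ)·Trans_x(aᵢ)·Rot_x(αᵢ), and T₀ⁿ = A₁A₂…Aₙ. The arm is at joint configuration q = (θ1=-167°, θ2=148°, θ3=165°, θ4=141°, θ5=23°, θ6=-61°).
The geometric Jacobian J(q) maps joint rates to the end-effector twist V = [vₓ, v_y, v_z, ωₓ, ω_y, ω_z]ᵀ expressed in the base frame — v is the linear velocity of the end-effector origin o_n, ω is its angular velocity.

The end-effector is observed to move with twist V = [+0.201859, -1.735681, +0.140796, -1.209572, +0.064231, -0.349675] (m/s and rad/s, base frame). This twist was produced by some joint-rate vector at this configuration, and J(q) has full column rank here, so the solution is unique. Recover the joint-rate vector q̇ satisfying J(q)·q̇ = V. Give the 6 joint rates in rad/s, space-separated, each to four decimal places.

o_n = [-0.1711, 0.0202, -1.4904]
J₁: ẑ×o_n = [-0.0202, -0.1711, 0.0000], ω = ẑ
J2: z=[0.2250, -0.9744, 0.0000] o=[-0.6139, -0.1417, 0.4900] → [1.9296, 0.4455, 0.4678, 0.2250, -0.9744, 0.0000]
J3: z=[0.2250, -0.9744, 0.0000] o=[-0.0272, -0.0063, 0.1138] → [1.5630, 0.3609, -0.1343, 0.2250, -0.9744, 0.0000]
J4: z=[-0.7126, -0.1645, -0.6820] o=[-0.1734, -0.0400, 0.2747] → [0.3314, -1.2594, -0.0425, -0.7126, -0.1645, -0.6820]
J5: z=[-0.7126, -0.1645, -0.6820] o=[-0.0459, 0.3317, -0.0948] → [0.0171, -0.9092, 0.2014, -0.7126, -0.1645, -0.6820]
J6: z=[0.3994, -0.8943, -0.2016] o=[-0.1342, 0.4358, -0.7315] → [0.5950, 0.3105, -0.1990, 0.3994, -0.8943, -0.2016]
q̇ = J⁺·V = [0.5090, -0.1220, 0.3660, 0.6650, 0.7720, -0.6020]

0.5090 -0.1220 0.3660 0.6650 0.7720 -0.6020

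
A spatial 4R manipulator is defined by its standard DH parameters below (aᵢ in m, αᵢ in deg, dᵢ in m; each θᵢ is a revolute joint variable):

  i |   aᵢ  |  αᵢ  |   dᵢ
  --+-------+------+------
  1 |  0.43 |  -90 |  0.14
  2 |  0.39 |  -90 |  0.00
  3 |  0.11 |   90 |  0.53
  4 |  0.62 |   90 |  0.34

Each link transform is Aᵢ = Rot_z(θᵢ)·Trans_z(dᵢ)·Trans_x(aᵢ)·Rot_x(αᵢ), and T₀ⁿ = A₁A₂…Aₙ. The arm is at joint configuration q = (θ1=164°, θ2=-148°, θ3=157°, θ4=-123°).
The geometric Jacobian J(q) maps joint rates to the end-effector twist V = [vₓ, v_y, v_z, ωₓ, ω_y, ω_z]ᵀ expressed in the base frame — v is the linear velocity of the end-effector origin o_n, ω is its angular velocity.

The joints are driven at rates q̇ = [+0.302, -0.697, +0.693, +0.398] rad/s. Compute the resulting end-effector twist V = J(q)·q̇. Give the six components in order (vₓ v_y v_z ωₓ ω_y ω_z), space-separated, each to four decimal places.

o_n = [0.2404, 0.1641, 0.5366]
J₁: ẑ×o_n = [-0.1641, 0.2404, 0.0000], ω = ẑ
J2: z=[-0.2756, -0.9613, 0.0000] o=[-0.4133, 0.1185, 0.1400] → [-0.3813, 0.1093, 0.6158, -0.2756, -0.9613, 0.0000]
J3: z=[-0.5094, 0.1461, 0.8480] o=[-0.0954, 0.0274, 0.3467] → [-0.0882, 0.3815, -0.1187, -0.5094, 0.1461, 0.8480]
J4: z=[0.5722, 0.7935, 0.2071] o=[-0.4361, 0.1698, 0.7425] → [-0.1622, 0.2579, -0.5400, 0.5722, 0.7935, 0.2071]
V = J·q̇ = [0.0905, 0.3634, -0.7264, 0.0669, 1.0870, 0.9721]

0.0905 0.3634 -0.7264 0.0669 1.0870 0.9721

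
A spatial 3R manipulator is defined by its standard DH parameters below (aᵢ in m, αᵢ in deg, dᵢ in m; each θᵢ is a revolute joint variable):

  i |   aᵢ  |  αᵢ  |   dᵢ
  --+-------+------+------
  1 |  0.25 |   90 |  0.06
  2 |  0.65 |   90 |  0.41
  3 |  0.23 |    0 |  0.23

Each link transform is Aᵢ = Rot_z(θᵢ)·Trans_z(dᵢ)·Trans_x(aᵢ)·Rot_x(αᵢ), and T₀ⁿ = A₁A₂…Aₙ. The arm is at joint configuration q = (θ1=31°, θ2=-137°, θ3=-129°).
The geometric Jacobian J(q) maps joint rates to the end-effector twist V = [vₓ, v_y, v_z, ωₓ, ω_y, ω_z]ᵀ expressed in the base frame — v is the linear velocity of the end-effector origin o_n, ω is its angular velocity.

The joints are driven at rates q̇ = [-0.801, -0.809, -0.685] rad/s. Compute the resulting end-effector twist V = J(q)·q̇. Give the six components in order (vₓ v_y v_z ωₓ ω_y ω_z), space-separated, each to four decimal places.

o_n = [-0.1178, -0.3406, -0.1164]
J₁: ẑ×o_n = [0.3406, -0.1178, 0.0000], ω = ẑ
J2: z=[0.5150, -0.8572, 0.0000] o=[0.2143, 0.1288, 0.0600] → [0.1512, 0.0908, -0.5264, 0.5150, -0.8572, 0.0000]
J3: z=[-0.5846, -0.3513, 0.7314] o=[0.0180, -0.4675, -0.3833] → [-0.1866, 0.0567, -0.1219, -0.5846, -0.3513, 0.7314]
V = J·q̇ = [-0.2673, -0.0180, 0.5093, -0.0162, 0.9341, -1.3020]

-0.2673 -0.0180 0.5093 -0.0162 0.9341 -1.3020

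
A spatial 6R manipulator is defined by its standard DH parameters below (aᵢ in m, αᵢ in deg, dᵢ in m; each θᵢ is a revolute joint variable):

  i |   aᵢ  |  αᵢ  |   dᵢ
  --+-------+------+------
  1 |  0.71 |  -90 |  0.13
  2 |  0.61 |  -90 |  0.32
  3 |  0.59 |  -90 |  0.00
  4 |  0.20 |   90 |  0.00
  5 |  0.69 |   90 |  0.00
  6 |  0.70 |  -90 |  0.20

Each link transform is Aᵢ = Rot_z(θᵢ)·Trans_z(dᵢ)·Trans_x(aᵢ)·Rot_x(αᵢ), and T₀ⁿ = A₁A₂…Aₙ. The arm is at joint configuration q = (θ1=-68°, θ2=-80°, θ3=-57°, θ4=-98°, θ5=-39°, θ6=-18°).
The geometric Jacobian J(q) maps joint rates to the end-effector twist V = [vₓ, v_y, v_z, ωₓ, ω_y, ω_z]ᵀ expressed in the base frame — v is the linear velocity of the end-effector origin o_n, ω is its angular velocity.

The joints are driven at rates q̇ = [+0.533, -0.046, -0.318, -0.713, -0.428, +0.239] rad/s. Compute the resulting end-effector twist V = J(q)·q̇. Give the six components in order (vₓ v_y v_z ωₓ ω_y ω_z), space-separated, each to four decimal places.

o_n = [2.0060, -1.1953, 0.0457]
J₁: ẑ×o_n = [1.1953, 2.0060, -0.0000], ω = ẑ
J2: z=[0.9272, 0.3746, 0.0000] o=[0.2660, -0.6583, 0.1300] → [-0.0316, 0.0782, -1.1497, 0.9272, 0.3746, 0.0000]
J3: z=[0.3689, -0.9131, -0.1736] o=[0.6023, -0.6366, 0.7307] → [0.5285, 0.0090, 1.0756, 0.3689, -0.9131, -0.1736]
J4: z=[-0.4504, -0.3391, 0.8259] o=[1.0820, -0.5030, 1.0472] → [0.9113, 0.3120, 0.6251, -0.4504, -0.3391, 0.8259]
J5: z=[-0.8565, -0.0972, -0.5070] o=[1.1325, -0.6902, 0.9979] → [-0.1635, -1.2584, 0.5175, -0.8565, -0.0972, -0.5070]
J6: z=[0.1913, 0.8524, -0.4867] o=[1.4633, -1.0447, 0.5070] → [-0.4665, -0.1759, -0.4914, 0.1913, 0.8524, -0.4867]
V = J·q̇ = [-0.2208, 1.3368, -1.0738, 0.5735, 0.7602, 0.1000]

-0.2208 1.3368 -1.0738 0.5735 0.7602 0.1000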